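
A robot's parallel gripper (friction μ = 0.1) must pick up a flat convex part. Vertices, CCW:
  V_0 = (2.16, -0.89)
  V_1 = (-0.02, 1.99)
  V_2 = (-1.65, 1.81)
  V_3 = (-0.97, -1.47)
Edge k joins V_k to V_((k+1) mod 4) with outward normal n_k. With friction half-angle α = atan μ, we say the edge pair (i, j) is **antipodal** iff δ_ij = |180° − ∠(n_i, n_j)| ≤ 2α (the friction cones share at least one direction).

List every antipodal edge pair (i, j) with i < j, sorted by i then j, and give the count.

count = 1; pairs: (1,3)

α = atan 0.1 = 5.71°;  2α = 11.42°
n_0 = (+0.7973, +0.6035)
n_1 = (-0.1098, +0.9940)
n_2 = (-0.9792, -0.2030)
n_3 = (+0.1822, -0.9833)
  (0,1): δ = 120.82°  ·
  (0,2): δ = 25.41°  ·
  (0,3): δ = 63.37°  ·
  (1,2): δ = 84.59°  ·
  (1,3): δ = 4.20°  ✓
  (2,3): δ = 91.21°  ·
antipodal pairs: 1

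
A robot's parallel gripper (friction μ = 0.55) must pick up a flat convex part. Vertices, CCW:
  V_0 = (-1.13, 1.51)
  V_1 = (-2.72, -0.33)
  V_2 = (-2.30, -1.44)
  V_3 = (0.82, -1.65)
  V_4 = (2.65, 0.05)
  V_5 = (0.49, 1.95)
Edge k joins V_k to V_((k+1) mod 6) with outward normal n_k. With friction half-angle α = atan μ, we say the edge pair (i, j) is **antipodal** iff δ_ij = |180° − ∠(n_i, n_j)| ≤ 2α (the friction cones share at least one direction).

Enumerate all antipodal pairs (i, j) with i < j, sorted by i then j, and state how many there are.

count = 6; pairs: (0,2), (0,3), (1,4), (2,4), (2,5), (3,5)

α = atan 0.55 = 28.81°;  2α = 57.62°
n_0 = (-0.7566, +0.6538)
n_1 = (-0.9353, -0.3539)
n_2 = (-0.0672, -0.9977)
n_3 = (+0.6806, -0.7327)
n_4 = (+0.6605, +0.7509)
n_5 = (-0.2621, +0.9650)
  (0,1): δ = 118.44°  ·
  (0,2): δ = 53.02°  ✓
  (0,3): δ = 6.28°  ✓
  (0,4): δ = 89.50°  ·
  (0,5): δ = 146.03°  ·
  (1,2): δ = 114.58°  ·
  (1,3): δ = 67.83°  ·
  (1,4): δ = 27.94°  ✓
  (1,5): δ = 84.47°  ·
  (2,3): δ = 133.26°  ·
  (2,4): δ = 37.49°  ✓
  (2,5): δ = 19.05°  ✓
  (3,4): δ = 84.23°  ·
  (3,5): δ = 27.70°  ✓
  (4,5): δ = 123.47°  ·
antipodal pairs: 6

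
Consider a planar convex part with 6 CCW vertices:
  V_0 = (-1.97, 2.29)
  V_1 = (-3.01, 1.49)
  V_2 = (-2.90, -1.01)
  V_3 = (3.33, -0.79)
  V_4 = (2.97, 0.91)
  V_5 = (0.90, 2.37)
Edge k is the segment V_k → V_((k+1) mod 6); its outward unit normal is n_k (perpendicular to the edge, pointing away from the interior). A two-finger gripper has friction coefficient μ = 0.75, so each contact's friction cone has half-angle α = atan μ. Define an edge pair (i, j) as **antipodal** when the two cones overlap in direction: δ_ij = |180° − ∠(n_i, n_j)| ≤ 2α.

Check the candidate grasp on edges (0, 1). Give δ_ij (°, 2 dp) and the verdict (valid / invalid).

δ = 125.05°, invalid

α = atan 0.75 = 36.87°;  2α = 73.74°
edge 0: e_0 = (-1.04, -0.80);  n_0 = (-0.6097, +0.7926)
edge 1: e_1 = (+0.11, -2.50);  n_1 = (-0.9990, -0.0440)
∠(n_0, n_1) = 54.95°
δ = |180° − 54.95°| = 125.05°
125.05° > 2α = 73.74°  →  invalid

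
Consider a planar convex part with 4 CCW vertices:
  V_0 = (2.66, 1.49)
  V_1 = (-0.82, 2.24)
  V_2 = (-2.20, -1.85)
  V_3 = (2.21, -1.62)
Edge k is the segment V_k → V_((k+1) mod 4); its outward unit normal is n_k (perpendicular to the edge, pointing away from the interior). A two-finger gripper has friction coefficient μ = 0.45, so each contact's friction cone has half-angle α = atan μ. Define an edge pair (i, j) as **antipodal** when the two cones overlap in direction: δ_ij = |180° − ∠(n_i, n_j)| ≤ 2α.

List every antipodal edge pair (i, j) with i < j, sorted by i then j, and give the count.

α = atan 0.45 = 24.23°;  2α = 48.46°
n_0 = (+0.2107, +0.9776)
n_1 = (-0.9475, +0.3197)
n_2 = (+0.0521, -0.9986)
n_3 = (+0.9897, -0.1432)
  (0,1): δ = 96.48°  ·
  (0,2): δ = 15.15°  ✓
  (0,3): δ = 93.93°  ·
  (1,2): δ = 68.37°  ·
  (1,3): δ = 10.41°  ✓
  (2,3): δ = 101.22°  ·
antipodal pairs: 2

count = 2; pairs: (0,2), (1,3)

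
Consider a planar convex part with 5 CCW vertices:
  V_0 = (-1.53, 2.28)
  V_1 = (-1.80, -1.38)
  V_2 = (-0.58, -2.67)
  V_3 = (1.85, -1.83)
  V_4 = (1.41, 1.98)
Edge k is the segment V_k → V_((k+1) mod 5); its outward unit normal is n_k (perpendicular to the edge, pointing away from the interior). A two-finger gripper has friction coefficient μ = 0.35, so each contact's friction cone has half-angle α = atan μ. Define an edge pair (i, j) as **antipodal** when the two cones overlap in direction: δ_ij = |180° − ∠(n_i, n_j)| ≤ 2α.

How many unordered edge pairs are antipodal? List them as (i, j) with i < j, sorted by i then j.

α = atan 0.35 = 19.29°;  2α = 38.58°
n_0 = (-0.9973, +0.0736)
n_1 = (-0.7265, -0.6871)
n_2 = (+0.3267, -0.9451)
n_3 = (+0.9934, +0.1147)
n_4 = (+0.1015, +0.9948)
  (0,1): δ = 132.38°  ·
  (0,2): δ = 66.71°  ·
  (0,3): δ = 10.81°  ✓
  (0,4): δ = 88.39°  ·
  (1,2): δ = 114.33°  ·
  (1,3): δ = 36.81°  ✓
  (1,4): δ = 40.77°  ·
  (2,3): δ = 102.48°  ·
  (2,4): δ = 24.90°  ✓
  (3,4): δ = 102.41°  ·
antipodal pairs: 3

count = 3; pairs: (0,3), (1,3), (2,4)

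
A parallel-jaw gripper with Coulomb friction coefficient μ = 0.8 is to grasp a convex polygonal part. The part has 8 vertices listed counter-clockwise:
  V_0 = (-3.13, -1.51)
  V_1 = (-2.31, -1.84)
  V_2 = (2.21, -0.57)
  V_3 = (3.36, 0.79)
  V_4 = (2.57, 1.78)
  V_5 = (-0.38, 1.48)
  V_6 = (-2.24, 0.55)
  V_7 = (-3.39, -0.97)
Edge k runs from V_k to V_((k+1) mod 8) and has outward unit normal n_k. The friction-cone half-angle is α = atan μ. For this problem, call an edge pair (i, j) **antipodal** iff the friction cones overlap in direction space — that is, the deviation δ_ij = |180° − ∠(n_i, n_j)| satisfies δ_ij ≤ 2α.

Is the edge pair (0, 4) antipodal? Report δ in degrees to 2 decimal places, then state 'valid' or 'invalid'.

α = atan 0.8 = 38.66°;  2α = 77.32°
edge 0: e_0 = (+0.82, -0.33);  n_0 = (-0.3733, -0.9277)
edge 4: e_4 = (-2.95, -0.30);  n_4 = (-0.1012, +0.9949)
∠(n_0, n_4) = 152.27°
δ = |180° − 152.27°| = 27.73°
27.73° ≤ 2α = 77.32°  →  valid

δ = 27.73°, valid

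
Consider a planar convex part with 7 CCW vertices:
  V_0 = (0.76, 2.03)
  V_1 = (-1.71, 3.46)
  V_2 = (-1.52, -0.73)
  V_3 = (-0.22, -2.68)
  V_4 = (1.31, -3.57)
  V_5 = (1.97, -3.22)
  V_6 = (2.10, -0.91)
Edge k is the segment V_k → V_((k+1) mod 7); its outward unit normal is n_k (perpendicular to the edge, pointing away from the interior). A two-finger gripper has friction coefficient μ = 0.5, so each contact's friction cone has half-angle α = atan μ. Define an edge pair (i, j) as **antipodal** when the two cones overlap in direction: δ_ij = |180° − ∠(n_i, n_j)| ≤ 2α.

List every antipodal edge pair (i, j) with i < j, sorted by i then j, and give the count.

α = atan 0.5 = 26.57°;  2α = 53.13°
n_0 = (+0.5010, +0.8654)
n_1 = (-0.9990, -0.0453)
n_2 = (-0.8321, -0.5547)
n_3 = (-0.5028, -0.8644)
n_4 = (+0.4685, -0.8835)
n_5 = (+0.9984, -0.0562)
n_6 = (+0.9099, +0.4147)
  (0,1): δ = 57.34°  ·
  (0,2): δ = 26.24°  ✓
  (0,3): δ = 0.12°  ✓
  (0,4): δ = 58.01°  ·
  (0,5): δ = 116.85°  ·
  (0,6): δ = 144.57°  ·
  (1,2): δ = 148.91°  ·
  (1,3): δ = 122.78°  ·
  (1,4): δ = 64.66°  ·
  (1,5): δ = 5.82°  ✓
  (1,6): δ = 21.91°  ✓
  (2,3): δ = 153.88°  ·
  (2,4): δ = 95.75°  ·
  (2,5): δ = 36.91°  ✓
  (2,6): δ = 9.19°  ✓
  (3,4): δ = 121.88°  ·
  (3,5): δ = 63.03°  ·
  (3,6): δ = 35.31°  ✓
  (4,5): δ = 121.16°  ·
  (4,6): δ = 93.43°  ·
  (5,6): δ = 152.28°  ·
antipodal pairs: 7

count = 7; pairs: (0,2), (0,3), (1,5), (1,6), (2,5), (2,6), (3,6)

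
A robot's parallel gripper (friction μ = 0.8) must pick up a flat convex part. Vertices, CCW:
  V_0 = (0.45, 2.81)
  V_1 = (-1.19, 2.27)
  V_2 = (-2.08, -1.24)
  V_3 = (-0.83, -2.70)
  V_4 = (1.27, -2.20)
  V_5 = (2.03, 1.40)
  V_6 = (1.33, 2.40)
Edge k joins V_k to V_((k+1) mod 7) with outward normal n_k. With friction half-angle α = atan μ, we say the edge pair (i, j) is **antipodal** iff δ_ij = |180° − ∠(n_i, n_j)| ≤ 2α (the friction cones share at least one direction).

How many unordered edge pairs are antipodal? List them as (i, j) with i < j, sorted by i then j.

count = 11; pairs: (0,2), (0,3), (0,4), (1,3), (1,4), (1,5), (2,4), (2,5), (2,6), (3,5), (3,6)

α = atan 0.8 = 38.66°;  2α = 77.32°
n_0 = (-0.3128, +0.9498)
n_1 = (-0.9693, +0.2458)
n_2 = (-0.7596, -0.6504)
n_3 = (+0.2316, -0.9728)
n_4 = (+0.9784, -0.2066)
n_5 = (+0.8192, +0.5735)
n_6 = (+0.4223, +0.9064)
  (0,1): δ = 122.45°  ·
  (0,2): δ = 67.66°  ✓
  (0,3): δ = 4.83°  ✓
  (0,4): δ = 59.85°  ✓
  (0,5): δ = 106.77°  ·
  (0,6): δ = 136.79°  ·
  (1,2): δ = 125.20°  ·
  (1,3): δ = 62.38°  ✓
  (1,4): δ = 2.31°  ✓
  (1,5): δ = 49.22°  ✓
  (1,6): δ = 79.25°  ·
  (2,3): δ = 117.18°  ·
  (2,4): δ = 52.49°  ✓
  (2,5): δ = 5.58°  ✓
  (2,6): δ = 24.45°  ✓
  (3,4): δ = 115.31°  ·
  (3,5): δ = 68.40°  ✓
  (3,6): δ = 38.37°  ✓
  (4,5): δ = 133.09°  ·
  (4,6): δ = 103.06°  ·
  (5,6): δ = 149.97°  ·
antipodal pairs: 11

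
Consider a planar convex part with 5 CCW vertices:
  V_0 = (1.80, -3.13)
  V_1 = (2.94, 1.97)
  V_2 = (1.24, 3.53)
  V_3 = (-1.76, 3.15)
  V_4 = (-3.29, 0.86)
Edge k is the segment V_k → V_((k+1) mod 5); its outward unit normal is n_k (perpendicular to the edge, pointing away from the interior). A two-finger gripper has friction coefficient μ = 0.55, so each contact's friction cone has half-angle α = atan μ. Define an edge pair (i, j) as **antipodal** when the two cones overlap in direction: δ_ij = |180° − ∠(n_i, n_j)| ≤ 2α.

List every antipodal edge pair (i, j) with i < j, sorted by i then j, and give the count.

count = 3; pairs: (0,3), (1,4), (2,4)

α = atan 0.55 = 28.81°;  2α = 57.62°
n_0 = (+0.9759, -0.2181)
n_1 = (+0.6761, +0.7368)
n_2 = (-0.1257, +0.9921)
n_3 = (-0.8315, +0.5555)
n_4 = (-0.6169, -0.7870)
  (0,1): δ = 119.94°  ·
  (0,2): δ = 70.18°  ·
  (0,3): δ = 21.15°  ✓
  (0,4): δ = 64.51°  ·
  (1,2): δ = 130.24°  ·
  (1,3): δ = 81.21°  ·
  (1,4): δ = 4.45°  ✓
  (2,3): δ = 130.97°  ·
  (2,4): δ = 45.31°  ✓
  (3,4): δ = 94.34°  ·
antipodal pairs: 3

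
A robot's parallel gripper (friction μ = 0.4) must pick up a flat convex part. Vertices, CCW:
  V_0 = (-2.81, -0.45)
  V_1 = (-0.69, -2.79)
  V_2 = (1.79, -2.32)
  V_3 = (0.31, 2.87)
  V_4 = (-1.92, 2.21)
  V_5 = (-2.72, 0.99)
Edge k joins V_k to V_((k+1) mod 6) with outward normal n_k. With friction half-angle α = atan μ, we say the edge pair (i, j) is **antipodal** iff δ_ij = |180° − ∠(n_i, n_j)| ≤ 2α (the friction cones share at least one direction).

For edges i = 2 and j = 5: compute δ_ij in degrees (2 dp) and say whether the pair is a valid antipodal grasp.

δ = 19.49°, valid

α = atan 0.4 = 21.80°;  2α = 43.60°
edge 2: e_2 = (-1.48, +5.19);  n_2 = (+0.9617, +0.2742)
edge 5: e_5 = (-0.09, -1.44);  n_5 = (-0.9981, +0.0624)
∠(n_2, n_5) = 160.51°
δ = |180° − 160.51°| = 19.49°
19.49° ≤ 2α = 43.60°  →  valid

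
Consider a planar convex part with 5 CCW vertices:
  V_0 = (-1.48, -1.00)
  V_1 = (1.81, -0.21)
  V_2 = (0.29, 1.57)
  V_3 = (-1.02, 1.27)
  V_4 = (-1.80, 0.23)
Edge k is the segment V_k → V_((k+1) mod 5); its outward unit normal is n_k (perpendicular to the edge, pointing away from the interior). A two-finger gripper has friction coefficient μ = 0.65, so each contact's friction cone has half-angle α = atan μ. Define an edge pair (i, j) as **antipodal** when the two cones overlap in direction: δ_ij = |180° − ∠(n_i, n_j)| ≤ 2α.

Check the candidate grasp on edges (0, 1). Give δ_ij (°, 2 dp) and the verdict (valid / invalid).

α = atan 0.65 = 33.02°;  2α = 66.05°
edge 0: e_0 = (+3.29, +0.79);  n_0 = (+0.2335, -0.9724)
edge 1: e_1 = (-1.52, +1.78);  n_1 = (+0.7605, +0.6494)
∠(n_0, n_1) = 116.99°
δ = |180° − 116.99°| = 63.01°
63.01° ≤ 2α = 66.05°  →  valid

δ = 63.01°, valid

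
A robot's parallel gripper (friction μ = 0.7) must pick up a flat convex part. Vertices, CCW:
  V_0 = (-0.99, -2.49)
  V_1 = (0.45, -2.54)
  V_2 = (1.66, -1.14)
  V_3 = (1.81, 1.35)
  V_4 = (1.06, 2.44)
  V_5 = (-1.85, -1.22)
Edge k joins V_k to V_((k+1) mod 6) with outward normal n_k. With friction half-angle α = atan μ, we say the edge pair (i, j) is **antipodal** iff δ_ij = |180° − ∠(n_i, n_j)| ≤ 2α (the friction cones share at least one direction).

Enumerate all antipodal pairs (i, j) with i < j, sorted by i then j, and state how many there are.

α = atan 0.7 = 34.99°;  2α = 69.98°
n_0 = (-0.0347, -0.9994)
n_1 = (+0.7566, -0.6539)
n_2 = (+0.9982, -0.0601)
n_3 = (+0.8238, +0.5668)
n_4 = (-0.7827, +0.6223)
n_5 = (-0.8280, -0.5607)
  (0,1): δ = 128.85°  ·
  (0,2): δ = 91.46°  ·
  (0,3): δ = 53.48°  ✓
  (0,4): δ = 53.50°  ✓
  (0,5): δ = 126.09°  ·
  (1,2): δ = 142.61°  ·
  (1,3): δ = 104.63°  ·
  (1,4): δ = 2.35°  ✓
  (1,5): δ = 74.94°  ·
  (2,3): δ = 142.02°  ·
  (2,4): δ = 35.04°  ✓
  (2,5): δ = 37.55°  ✓
  (3,4): δ = 73.02°  ·
  (3,5): δ = 0.43°  ✓
  (4,5): δ = 107.41°  ·
antipodal pairs: 6

count = 6; pairs: (0,3), (0,4), (1,4), (2,4), (2,5), (3,5)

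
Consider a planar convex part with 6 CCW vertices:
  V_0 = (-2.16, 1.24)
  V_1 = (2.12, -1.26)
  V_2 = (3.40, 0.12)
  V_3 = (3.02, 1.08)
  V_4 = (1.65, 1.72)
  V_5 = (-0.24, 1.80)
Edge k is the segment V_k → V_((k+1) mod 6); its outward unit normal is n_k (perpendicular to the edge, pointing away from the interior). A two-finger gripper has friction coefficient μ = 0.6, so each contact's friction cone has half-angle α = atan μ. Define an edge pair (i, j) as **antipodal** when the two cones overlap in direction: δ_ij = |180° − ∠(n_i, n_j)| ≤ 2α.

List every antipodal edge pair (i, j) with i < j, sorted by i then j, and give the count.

count = 6; pairs: (0,2), (0,3), (0,4), (0,5), (1,4), (1,5)

α = atan 0.6 = 30.96°;  2α = 61.93°
n_0 = (-0.5044, -0.8635)
n_1 = (+0.7332, -0.6800)
n_2 = (+0.9298, +0.3680)
n_3 = (+0.4232, +0.9060)
n_4 = (+0.0423, +0.9991)
n_5 = (-0.2800, +0.9600)
  (0,1): δ = 102.56°  ·
  (0,2): δ = 38.11°  ✓
  (0,3): δ = 5.25°  ✓
  (0,4): δ = 27.87°  ✓
  (0,5): δ = 46.55°  ✓
  (1,2): δ = 115.56°  ·
  (1,3): δ = 72.19°  ·
  (1,4): δ = 49.58°  ✓
  (1,5): δ = 30.89°  ✓
  (2,3): δ = 136.64°  ·
  (2,4): δ = 114.02°  ·
  (2,5): δ = 95.34°  ·
  (3,4): δ = 157.38°  ·
  (3,5): δ = 138.70°  ·
  (4,5): δ = 161.32°  ·
antipodal pairs: 6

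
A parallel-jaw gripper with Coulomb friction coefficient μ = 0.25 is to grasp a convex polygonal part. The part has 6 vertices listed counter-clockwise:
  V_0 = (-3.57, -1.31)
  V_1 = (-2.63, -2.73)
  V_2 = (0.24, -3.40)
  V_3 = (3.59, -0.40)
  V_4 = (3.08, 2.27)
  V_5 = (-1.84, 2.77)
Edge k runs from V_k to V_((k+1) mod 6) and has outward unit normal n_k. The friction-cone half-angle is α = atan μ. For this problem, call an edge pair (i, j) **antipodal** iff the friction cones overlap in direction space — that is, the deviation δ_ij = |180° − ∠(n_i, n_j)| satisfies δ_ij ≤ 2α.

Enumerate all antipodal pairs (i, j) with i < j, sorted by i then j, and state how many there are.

count = 3; pairs: (0,3), (1,4), (2,5)

α = atan 0.25 = 14.04°;  2α = 28.07°
n_0 = (-0.8339, -0.5520)
n_1 = (-0.2273, -0.9738)
n_2 = (+0.6671, -0.7450)
n_3 = (+0.9822, +0.1876)
n_4 = (+0.1011, +0.9949)
n_5 = (-0.9207, +0.3904)
  (0,1): δ = 136.64°  ·
  (0,2): δ = 81.66°  ·
  (0,3): δ = 22.69°  ✓
  (0,4): δ = 50.69°  ·
  (0,5): δ = 123.52°  ·
  (1,2): δ = 125.01°  ·
  (1,3): δ = 66.05°  ·
  (1,4): δ = 7.34°  ✓
  (1,5): δ = 80.16°  ·
  (2,3): δ = 121.03°  ·
  (2,4): δ = 47.65°  ·
  (2,5): δ = 25.18°  ✓
  (3,4): δ = 106.62°  ·
  (3,5): δ = 33.79°  ·
  (4,5): δ = 107.18°  ·
antipodal pairs: 3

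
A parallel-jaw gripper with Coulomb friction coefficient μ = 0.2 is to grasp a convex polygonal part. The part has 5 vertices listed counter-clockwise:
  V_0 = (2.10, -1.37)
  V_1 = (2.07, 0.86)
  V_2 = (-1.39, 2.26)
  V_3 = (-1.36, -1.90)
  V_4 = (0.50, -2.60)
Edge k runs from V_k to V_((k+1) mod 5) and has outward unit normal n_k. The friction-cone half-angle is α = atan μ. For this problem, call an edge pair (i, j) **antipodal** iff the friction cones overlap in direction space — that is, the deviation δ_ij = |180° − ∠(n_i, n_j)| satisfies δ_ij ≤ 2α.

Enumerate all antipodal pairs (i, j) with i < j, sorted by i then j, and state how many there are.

count = 2; pairs: (0,2), (1,3)

α = atan 0.2 = 11.31°;  2α = 22.62°
n_0 = (+0.9999, +0.0135)
n_1 = (+0.3751, +0.9270)
n_2 = (-1.0000, -0.0072)
n_3 = (-0.3522, -0.9359)
n_4 = (+0.6095, -0.7928)
  (0,1): δ = 112.80°  ·
  (0,2): δ = 0.36°  ✓
  (0,3): δ = 68.61°  ·
  (0,4): δ = 126.78°  ·
  (1,2): δ = 67.56°  ·
  (1,3): δ = 1.41°  ✓
  (1,4): δ = 59.58°  ·
  (2,3): δ = 111.04°  ·
  (2,4): δ = 52.86°  ·
  (3,4): δ = 121.83°  ·
antipodal pairs: 2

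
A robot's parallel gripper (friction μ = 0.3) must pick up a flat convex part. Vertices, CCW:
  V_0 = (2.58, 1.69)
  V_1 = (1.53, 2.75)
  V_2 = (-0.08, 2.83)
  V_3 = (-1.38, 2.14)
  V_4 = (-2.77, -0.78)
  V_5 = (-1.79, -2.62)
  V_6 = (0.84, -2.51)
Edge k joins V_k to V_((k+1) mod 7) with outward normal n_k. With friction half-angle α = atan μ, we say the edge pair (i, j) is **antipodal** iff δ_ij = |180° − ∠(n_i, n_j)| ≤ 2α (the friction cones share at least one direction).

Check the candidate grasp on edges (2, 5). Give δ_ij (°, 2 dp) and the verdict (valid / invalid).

δ = 25.56°, valid

α = atan 0.3 = 16.70°;  2α = 33.40°
edge 2: e_2 = (-1.30, -0.69);  n_2 = (-0.4688, +0.8833)
edge 5: e_5 = (+2.63, +0.11);  n_5 = (+0.0418, -0.9991)
∠(n_2, n_5) = 154.44°
δ = |180° − 154.44°| = 25.56°
25.56° ≤ 2α = 33.40°  →  valid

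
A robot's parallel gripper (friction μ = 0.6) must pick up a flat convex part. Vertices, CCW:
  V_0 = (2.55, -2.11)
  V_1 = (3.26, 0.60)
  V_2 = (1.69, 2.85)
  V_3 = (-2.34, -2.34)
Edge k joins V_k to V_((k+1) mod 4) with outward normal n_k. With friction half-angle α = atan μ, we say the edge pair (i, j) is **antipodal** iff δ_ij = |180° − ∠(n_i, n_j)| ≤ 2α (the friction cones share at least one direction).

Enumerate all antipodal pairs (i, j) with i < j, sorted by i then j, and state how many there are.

α = atan 0.6 = 30.96°;  2α = 61.93°
n_0 = (+0.9674, -0.2534)
n_1 = (+0.8201, +0.5722)
n_2 = (-0.7898, +0.6133)
n_3 = (+0.0470, -0.9989)
  (0,1): δ = 130.41°  ·
  (0,2): δ = 23.15°  ✓
  (0,3): δ = 107.37°  ·
  (1,2): δ = 72.74°  ·
  (1,3): δ = 57.79°  ✓
  (2,3): δ = 49.48°  ✓
antipodal pairs: 3

count = 3; pairs: (0,2), (1,3), (2,3)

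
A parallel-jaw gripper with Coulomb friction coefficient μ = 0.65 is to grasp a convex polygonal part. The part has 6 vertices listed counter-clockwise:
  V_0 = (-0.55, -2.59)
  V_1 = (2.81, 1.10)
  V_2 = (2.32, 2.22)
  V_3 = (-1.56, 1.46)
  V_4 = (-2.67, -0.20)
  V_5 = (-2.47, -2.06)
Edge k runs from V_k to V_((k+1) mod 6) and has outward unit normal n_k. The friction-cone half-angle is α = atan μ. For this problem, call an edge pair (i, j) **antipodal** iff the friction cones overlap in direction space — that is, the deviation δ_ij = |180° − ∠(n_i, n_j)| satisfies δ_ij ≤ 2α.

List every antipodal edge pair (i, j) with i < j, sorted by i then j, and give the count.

α = atan 0.65 = 33.02°;  2α = 66.05°
n_0 = (+0.7394, -0.6733)
n_1 = (+0.9162, +0.4008)
n_2 = (-0.1922, +0.9814)
n_3 = (-0.8313, +0.5559)
n_4 = (-0.9943, -0.1069)
n_5 = (-0.2661, -0.9639)
  (0,1): δ = 114.05°  ·
  (0,2): δ = 36.60°  ✓
  (0,3): δ = 8.55°  ✓
  (0,4): δ = 48.46°  ✓
  (0,5): δ = 116.89°  ·
  (1,2): δ = 102.55°  ·
  (1,3): δ = 57.40°  ✓
  (1,4): δ = 17.49°  ✓
  (1,5): δ = 50.94°  ✓
  (2,3): δ = 134.85°  ·
  (2,4): δ = 94.95°  ·
  (2,5): δ = 26.51°  ✓
  (3,4): δ = 140.09°  ·
  (3,5): δ = 71.66°  ·
  (4,5): δ = 111.57°  ·
antipodal pairs: 7

count = 7; pairs: (0,2), (0,3), (0,4), (1,3), (1,4), (1,5), (2,5)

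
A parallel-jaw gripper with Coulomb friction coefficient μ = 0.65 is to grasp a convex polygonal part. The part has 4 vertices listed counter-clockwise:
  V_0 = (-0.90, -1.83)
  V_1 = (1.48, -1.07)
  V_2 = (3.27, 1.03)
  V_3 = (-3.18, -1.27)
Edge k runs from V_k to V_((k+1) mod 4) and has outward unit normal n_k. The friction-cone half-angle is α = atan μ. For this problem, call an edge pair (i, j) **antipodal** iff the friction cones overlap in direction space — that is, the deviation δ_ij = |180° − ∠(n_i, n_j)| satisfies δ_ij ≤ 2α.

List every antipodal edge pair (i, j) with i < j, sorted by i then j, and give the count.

count = 3; pairs: (0,2), (1,2), (2,3)

α = atan 0.65 = 33.02°;  2α = 66.05°
n_0 = (+0.3042, -0.9526)
n_1 = (+0.7610, -0.6487)
n_2 = (-0.3359, +0.9419)
n_3 = (-0.2385, -0.9711)
  (0,1): δ = 148.15°  ·
  (0,2): δ = 1.92°  ✓
  (0,3): δ = 148.49°  ·
  (1,2): δ = 29.93°  ✓
  (1,3): δ = 116.64°  ·
  (2,3): δ = 33.43°  ✓
antipodal pairs: 3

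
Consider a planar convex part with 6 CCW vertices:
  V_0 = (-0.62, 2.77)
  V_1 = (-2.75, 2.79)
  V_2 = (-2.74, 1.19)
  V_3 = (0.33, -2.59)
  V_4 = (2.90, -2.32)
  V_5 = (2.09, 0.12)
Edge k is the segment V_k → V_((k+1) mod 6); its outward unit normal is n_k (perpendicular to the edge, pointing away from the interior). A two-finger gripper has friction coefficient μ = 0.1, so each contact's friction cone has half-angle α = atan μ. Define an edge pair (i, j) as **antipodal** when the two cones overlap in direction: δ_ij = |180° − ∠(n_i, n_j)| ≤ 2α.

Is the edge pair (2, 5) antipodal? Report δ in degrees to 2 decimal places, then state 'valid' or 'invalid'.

δ = 6.56°, valid

α = atan 0.1 = 5.71°;  2α = 11.42°
edge 2: e_2 = (+3.07, -3.78);  n_2 = (-0.7762, -0.6304)
edge 5: e_5 = (-2.71, +2.65);  n_5 = (+0.6991, +0.7150)
∠(n_2, n_5) = 173.44°
δ = |180° − 173.44°| = 6.56°
6.56° ≤ 2α = 11.42°  →  valid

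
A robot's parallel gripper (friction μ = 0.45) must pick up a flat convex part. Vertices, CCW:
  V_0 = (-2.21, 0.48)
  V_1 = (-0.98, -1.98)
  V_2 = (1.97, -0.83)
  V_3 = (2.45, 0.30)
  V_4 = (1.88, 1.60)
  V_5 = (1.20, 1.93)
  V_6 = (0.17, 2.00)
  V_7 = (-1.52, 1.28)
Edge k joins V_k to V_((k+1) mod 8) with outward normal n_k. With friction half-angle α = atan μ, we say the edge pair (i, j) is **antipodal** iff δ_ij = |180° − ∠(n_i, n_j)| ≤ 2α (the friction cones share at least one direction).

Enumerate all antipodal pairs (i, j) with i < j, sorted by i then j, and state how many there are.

α = atan 0.45 = 24.23°;  2α = 48.46°
n_0 = (-0.8944, -0.4472)
n_1 = (+0.3632, -0.9317)
n_2 = (+0.9204, -0.3910)
n_3 = (+0.9158, +0.4016)
n_4 = (+0.4366, +0.8997)
n_5 = (+0.0678, +0.9977)
n_6 = (-0.3919, +0.9200)
n_7 = (-0.7572, +0.6531)
  (0,1): δ = 95.27°  ·
  (0,2): δ = 49.58°  ·
  (0,3): δ = 2.89°  ✓
  (0,4): δ = 37.55°  ✓
  (0,5): δ = 59.55°  ·
  (0,6): δ = 86.51°  ·
  (0,7): δ = 112.66°  ·
  (1,2): δ = 134.31°  ·
  (1,3): δ = 87.62°  ·
  (1,4): δ = 47.18°  ✓
  (1,5): δ = 25.19°  ✓
  (1,6): δ = 1.78°  ✓
  (1,7): δ = 27.92°  ✓
  (2,3): δ = 133.31°  ·
  (2,4): δ = 92.87°  ·
  (2,5): δ = 70.87°  ·
  (2,6): δ = 43.91°  ✓
  (2,7): δ = 17.76°  ✓
  (3,4): δ = 139.56°  ·
  (3,5): δ = 117.56°  ·
  (3,6): δ = 90.60°  ·
  (3,7): δ = 64.45°  ·
  (4,5): δ = 158.00°  ·
  (4,6): δ = 131.04°  ·
  (4,7): δ = 104.89°  ·
  (5,6): δ = 153.04°  ·
  (5,7): δ = 126.89°  ·
  (6,7): δ = 153.85°  ·
antipodal pairs: 8

count = 8; pairs: (0,3), (0,4), (1,4), (1,5), (1,6), (1,7), (2,6), (2,7)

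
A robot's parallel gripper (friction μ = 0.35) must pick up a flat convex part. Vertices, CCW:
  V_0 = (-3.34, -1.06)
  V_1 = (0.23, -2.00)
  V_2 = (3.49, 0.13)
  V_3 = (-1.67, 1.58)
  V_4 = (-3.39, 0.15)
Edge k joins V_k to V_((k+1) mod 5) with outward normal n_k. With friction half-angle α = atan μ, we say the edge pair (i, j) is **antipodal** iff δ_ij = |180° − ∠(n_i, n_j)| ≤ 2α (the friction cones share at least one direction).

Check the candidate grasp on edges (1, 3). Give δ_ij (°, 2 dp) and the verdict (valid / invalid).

α = atan 0.35 = 19.29°;  2α = 38.58°
edge 1: e_1 = (+3.26, +2.13);  n_1 = (+0.5470, -0.8372)
edge 3: e_3 = (-1.72, -1.43);  n_3 = (-0.6393, +0.7690)
∠(n_1, n_3) = 173.42°
δ = |180° − 173.42°| = 6.58°
6.58° ≤ 2α = 38.58°  →  valid

δ = 6.58°, valid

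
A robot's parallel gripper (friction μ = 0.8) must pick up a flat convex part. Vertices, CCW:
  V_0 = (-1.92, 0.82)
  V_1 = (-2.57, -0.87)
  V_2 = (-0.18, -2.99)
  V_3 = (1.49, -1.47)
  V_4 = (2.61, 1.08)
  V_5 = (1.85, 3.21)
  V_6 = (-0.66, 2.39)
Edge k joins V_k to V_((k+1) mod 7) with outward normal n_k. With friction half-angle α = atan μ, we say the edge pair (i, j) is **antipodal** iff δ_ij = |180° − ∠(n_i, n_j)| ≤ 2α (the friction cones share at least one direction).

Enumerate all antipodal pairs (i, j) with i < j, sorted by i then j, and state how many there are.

α = atan 0.8 = 38.66°;  2α = 77.32°
n_0 = (-0.9333, +0.3590)
n_1 = (-0.6636, -0.7481)
n_2 = (+0.6731, -0.7395)
n_3 = (+0.9156, -0.4021)
n_4 = (+0.9418, +0.3361)
n_5 = (-0.3105, +0.9506)
n_6 = (-0.7799, +0.6259)
  (0,1): δ = 110.54°  ·
  (0,2): δ = 26.65°  ✓
  (0,3): δ = 2.67°  ✓
  (0,4): δ = 40.67°  ✓
  (0,5): δ = 129.13°  ·
  (0,6): δ = 162.29°  ·
  (1,2): δ = 96.12°  ·
  (1,3): δ = 72.14°  ✓
  (1,4): δ = 28.79°  ✓
  (1,5): δ = 59.67°  ✓
  (1,6): δ = 92.83°  ·
  (2,3): δ = 156.02°  ·
  (2,4): δ = 112.67°  ·
  (2,5): δ = 24.22°  ✓
  (2,6): δ = 8.94°  ✓
  (3,4): δ = 136.65°  ·
  (3,5): δ = 48.20°  ✓
  (3,6): δ = 15.04°  ✓
  (4,5): δ = 91.54°  ·
  (4,6): δ = 58.39°  ✓
  (5,6): δ = 146.84°  ·
antipodal pairs: 11

count = 11; pairs: (0,2), (0,3), (0,4), (1,3), (1,4), (1,5), (2,5), (2,6), (3,5), (3,6), (4,6)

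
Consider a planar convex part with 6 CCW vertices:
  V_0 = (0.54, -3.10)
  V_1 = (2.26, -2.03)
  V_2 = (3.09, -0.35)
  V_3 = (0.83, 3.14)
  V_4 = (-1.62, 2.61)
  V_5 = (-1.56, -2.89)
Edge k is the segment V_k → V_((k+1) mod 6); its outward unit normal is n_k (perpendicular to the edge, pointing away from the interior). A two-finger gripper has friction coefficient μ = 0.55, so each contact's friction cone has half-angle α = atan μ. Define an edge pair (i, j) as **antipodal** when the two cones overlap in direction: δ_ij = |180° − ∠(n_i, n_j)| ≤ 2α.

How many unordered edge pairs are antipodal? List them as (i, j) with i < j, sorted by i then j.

α = atan 0.55 = 28.81°;  2α = 57.62°
n_0 = (+0.5282, -0.8491)
n_1 = (+0.8966, -0.4429)
n_2 = (+0.8394, +0.5436)
n_3 = (-0.2114, +0.9774)
n_4 = (-0.9999, -0.0109)
n_5 = (-0.0995, -0.9950)
  (0,1): δ = 148.18°  ·
  (0,2): δ = 88.96°  ·
  (0,3): δ = 19.68°  ✓
  (0,4): δ = 58.74°  ·
  (0,5): δ = 142.40°  ·
  (1,2): δ = 120.78°  ·
  (1,3): δ = 51.50°  ✓
  (1,4): δ = 26.92°  ✓
  (1,5): δ = 110.58°  ·
  (2,3): δ = 110.72°  ·
  (2,4): δ = 32.30°  ✓
  (2,5): δ = 51.36°  ✓
  (3,4): δ = 101.58°  ·
  (3,5): δ = 17.92°  ✓
  (4,5): δ = 96.34°  ·
antipodal pairs: 6

count = 6; pairs: (0,3), (1,3), (1,4), (2,4), (2,5), (3,5)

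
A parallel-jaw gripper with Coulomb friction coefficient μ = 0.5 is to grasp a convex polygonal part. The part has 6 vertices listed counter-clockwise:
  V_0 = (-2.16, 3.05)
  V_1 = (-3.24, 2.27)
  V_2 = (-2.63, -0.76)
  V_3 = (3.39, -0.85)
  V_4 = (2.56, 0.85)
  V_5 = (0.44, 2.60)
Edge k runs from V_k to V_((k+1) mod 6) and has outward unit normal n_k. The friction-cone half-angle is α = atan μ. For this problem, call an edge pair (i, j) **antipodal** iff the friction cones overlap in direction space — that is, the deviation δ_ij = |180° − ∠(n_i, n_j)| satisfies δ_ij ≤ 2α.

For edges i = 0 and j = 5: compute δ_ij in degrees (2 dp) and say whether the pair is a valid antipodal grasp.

δ = 134.34°, invalid

α = atan 0.5 = 26.57°;  2α = 53.13°
edge 0: e_0 = (-1.08, -0.78);  n_0 = (-0.5855, +0.8107)
edge 5: e_5 = (-2.60, +0.45);  n_5 = (+0.1705, +0.9854)
∠(n_0, n_5) = 45.66°
δ = |180° − 45.66°| = 134.34°
134.34° > 2α = 53.13°  →  invalid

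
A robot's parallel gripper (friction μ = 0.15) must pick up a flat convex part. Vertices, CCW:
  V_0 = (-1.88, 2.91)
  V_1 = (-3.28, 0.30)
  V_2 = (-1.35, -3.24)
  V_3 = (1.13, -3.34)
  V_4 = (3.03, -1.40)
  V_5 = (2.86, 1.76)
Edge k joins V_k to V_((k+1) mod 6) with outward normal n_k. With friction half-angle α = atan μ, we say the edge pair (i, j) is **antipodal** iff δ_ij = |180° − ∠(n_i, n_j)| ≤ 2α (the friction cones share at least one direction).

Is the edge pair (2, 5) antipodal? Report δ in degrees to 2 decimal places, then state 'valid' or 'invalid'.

α = atan 0.15 = 8.53°;  2α = 17.06°
edge 2: e_2 = (+2.48, -0.10);  n_2 = (-0.0403, -0.9992)
edge 5: e_5 = (-4.74, +1.15);  n_5 = (+0.2358, +0.9718)
∠(n_2, n_5) = 168.67°
δ = |180° − 168.67°| = 11.33°
11.33° ≤ 2α = 17.06°  →  valid

δ = 11.33°, valid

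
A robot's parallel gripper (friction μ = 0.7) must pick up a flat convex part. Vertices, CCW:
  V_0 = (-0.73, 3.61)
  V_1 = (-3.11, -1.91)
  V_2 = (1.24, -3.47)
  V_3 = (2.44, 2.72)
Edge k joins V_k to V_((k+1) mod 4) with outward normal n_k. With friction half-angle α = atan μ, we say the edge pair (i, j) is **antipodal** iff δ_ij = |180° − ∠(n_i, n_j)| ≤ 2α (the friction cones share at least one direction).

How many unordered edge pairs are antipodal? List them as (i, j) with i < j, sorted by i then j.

α = atan 0.7 = 34.99°;  2α = 69.98°
n_0 = (-0.9183, +0.3959)
n_1 = (-0.3376, -0.9413)
n_2 = (+0.9817, -0.1903)
n_3 = (+0.2703, +0.9628)
  (0,1): δ = 86.41°  ·
  (0,2): δ = 12.35°  ✓
  (0,3): δ = 97.64°  ·
  (1,2): δ = 81.24°  ·
  (1,3): δ = 4.05°  ✓
  (2,3): δ = 94.71°  ·
antipodal pairs: 2

count = 2; pairs: (0,2), (1,3)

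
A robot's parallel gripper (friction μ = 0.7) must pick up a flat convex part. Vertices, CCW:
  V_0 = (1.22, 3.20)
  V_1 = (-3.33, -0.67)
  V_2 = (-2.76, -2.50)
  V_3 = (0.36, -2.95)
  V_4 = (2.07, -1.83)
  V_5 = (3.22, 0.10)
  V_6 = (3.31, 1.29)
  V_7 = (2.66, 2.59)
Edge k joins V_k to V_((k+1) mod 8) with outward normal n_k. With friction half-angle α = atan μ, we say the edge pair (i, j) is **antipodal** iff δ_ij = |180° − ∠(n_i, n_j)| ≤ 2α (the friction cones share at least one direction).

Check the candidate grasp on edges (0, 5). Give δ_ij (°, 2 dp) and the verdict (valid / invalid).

δ = 45.29°, valid

α = atan 0.7 = 34.99°;  2α = 69.98°
edge 0: e_0 = (-4.55, -3.87);  n_0 = (-0.6479, +0.7617)
edge 5: e_5 = (+0.09, +1.19);  n_5 = (+0.9972, -0.0754)
∠(n_0, n_5) = 134.71°
δ = |180° − 134.71°| = 45.29°
45.29° ≤ 2α = 69.98°  →  valid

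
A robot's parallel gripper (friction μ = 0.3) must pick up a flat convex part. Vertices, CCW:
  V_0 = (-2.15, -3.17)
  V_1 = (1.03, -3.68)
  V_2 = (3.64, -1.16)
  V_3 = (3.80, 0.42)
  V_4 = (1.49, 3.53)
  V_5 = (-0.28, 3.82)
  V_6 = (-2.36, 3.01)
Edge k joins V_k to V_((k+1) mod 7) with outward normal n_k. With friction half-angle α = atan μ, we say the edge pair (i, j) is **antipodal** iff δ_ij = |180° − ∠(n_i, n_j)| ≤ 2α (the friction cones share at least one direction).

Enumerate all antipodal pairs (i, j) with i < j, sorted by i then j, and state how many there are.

α = atan 0.3 = 16.70°;  2α = 33.40°
n_0 = (-0.1584, -0.9874)
n_1 = (+0.6946, -0.7194)
n_2 = (+0.9949, -0.1008)
n_3 = (+0.8028, +0.5963)
n_4 = (+0.1617, +0.9868)
n_5 = (-0.3629, +0.9318)
n_6 = (-0.9994, -0.0340)
  (0,1): δ = 126.89°  ·
  (0,2): δ = 86.67°  ·
  (0,3): δ = 44.28°  ·
  (0,4): δ = 0.19°  ✓
  (0,5): δ = 30.39°  ✓
  (0,6): δ = 101.06°  ·
  (1,2): δ = 139.78°  ·
  (1,3): δ = 97.39°  ·
  (1,4): δ = 53.30°  ·
  (1,5): δ = 22.72°  ✓
  (1,6): δ = 47.95°  ·
  (2,3): δ = 137.61°  ·
  (2,4): δ = 93.52°  ·
  (2,5): δ = 62.94°  ·
  (2,6): δ = 7.73°  ✓
  (3,4): δ = 135.91°  ·
  (3,5): δ = 105.33°  ·
  (3,6): δ = 34.66°  ·
  (4,5): δ = 149.42°  ·
  (4,6): δ = 78.75°  ·
  (5,6): δ = 109.33°  ·
antipodal pairs: 4

count = 4; pairs: (0,4), (0,5), (1,5), (2,6)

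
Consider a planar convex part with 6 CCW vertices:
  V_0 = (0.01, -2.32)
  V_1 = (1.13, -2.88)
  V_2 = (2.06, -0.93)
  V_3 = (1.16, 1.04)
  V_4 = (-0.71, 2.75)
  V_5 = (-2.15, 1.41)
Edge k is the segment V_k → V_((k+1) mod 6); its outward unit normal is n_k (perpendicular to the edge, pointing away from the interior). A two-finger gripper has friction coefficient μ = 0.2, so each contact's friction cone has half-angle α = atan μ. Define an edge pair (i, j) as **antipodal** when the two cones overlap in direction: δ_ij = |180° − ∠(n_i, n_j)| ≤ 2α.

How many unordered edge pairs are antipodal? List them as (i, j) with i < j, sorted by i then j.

count = 4; pairs: (0,3), (1,4), (2,5), (3,5)

α = atan 0.2 = 11.31°;  2α = 22.62°
n_0 = (-0.4472, -0.8944)
n_1 = (+0.9026, -0.4305)
n_2 = (+0.9096, +0.4155)
n_3 = (+0.6748, +0.7380)
n_4 = (-0.6812, +0.7321)
n_5 = (-0.8654, -0.5011)
  (0,1): δ = 88.93°  ·
  (0,2): δ = 38.88°  ·
  (0,3): δ = 15.88°  ✓
  (0,4): δ = 69.50°  ·
  (0,5): δ = 146.64°  ·
  (1,2): δ = 129.95°  ·
  (1,3): δ = 106.94°  ·
  (1,4): δ = 21.56°  ✓
  (1,5): δ = 55.57°  ·
  (2,3): δ = 156.99°  ·
  (2,4): δ = 71.61°  ·
  (2,5): δ = 5.52°  ✓
  (3,4): δ = 94.62°  ·
  (3,5): δ = 17.48°  ✓
  (4,5): δ = 102.87°  ·
antipodal pairs: 4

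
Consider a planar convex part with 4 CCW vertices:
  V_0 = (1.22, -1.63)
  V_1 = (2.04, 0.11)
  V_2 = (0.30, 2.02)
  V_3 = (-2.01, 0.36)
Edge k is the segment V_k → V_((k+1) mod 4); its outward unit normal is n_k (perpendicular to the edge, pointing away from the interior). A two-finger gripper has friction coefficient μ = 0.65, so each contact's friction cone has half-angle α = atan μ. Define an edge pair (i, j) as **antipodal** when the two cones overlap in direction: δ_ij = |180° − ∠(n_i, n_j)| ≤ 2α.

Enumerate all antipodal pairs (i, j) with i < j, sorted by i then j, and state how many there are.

α = atan 0.65 = 33.02°;  2α = 66.05°
n_0 = (+0.9046, -0.4263)
n_1 = (+0.7392, +0.6734)
n_2 = (-0.5836, +0.8121)
n_3 = (-0.5245, -0.8514)
  (0,1): δ = 112.43°  ·
  (0,2): δ = 29.07°  ✓
  (0,3): δ = 83.60°  ·
  (1,2): δ = 96.63°  ·
  (1,3): δ = 16.03°  ✓
  (2,3): δ = 67.34°  ·
antipodal pairs: 2

count = 2; pairs: (0,2), (1,3)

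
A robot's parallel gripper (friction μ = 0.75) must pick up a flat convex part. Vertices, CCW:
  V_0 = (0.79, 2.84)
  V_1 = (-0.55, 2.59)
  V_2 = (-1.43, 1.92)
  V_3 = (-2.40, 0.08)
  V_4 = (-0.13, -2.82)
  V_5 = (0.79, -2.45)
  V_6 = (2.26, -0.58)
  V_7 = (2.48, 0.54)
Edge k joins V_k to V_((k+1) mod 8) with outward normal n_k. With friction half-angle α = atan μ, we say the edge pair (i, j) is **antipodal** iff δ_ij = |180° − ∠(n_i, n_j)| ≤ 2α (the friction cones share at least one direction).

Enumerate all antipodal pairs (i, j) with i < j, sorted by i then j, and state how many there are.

count = 13; pairs: (0,3), (0,4), (0,5), (0,6), (1,4), (1,5), (1,6), (2,4), (2,5), (2,6), (2,7), (3,6), (3,7)

α = atan 0.75 = 36.87°;  2α = 73.74°
n_0 = (-0.1834, +0.9830)
n_1 = (-0.6058, +0.7956)
n_2 = (-0.8846, +0.4663)
n_3 = (-0.7874, -0.6164)
n_4 = (+0.3731, -0.9278)
n_5 = (+0.7862, -0.6180)
n_6 = (+0.9812, -0.1927)
n_7 = (+0.8058, +0.5921)
  (0,1): δ = 153.28°  ·
  (0,2): δ = 128.37°  ·
  (0,3): δ = 62.52°  ✓
  (0,4): δ = 11.34°  ✓
  (0,5): δ = 41.26°  ✓
  (0,6): δ = 68.32°  ✓
  (0,7): δ = 115.74°  ·
  (1,2): δ = 155.08°  ·
  (1,3): δ = 89.23°  ·
  (1,4): δ = 15.38°  ✓
  (1,5): δ = 14.54°  ✓
  (1,6): δ = 41.60°  ✓
  (1,7): δ = 89.02°  ·
  (2,3): δ = 114.15°  ·
  (2,4): δ = 40.29°  ✓
  (2,5): δ = 10.37°  ✓
  (2,6): δ = 16.68°  ✓
  (2,7): δ = 64.10°  ✓
  (3,4): δ = 106.14°  ·
  (3,5): δ = 76.22°  ·
  (3,6): δ = 49.17°  ✓
  (3,7): δ = 1.74°  ✓
  (4,5): δ = 150.08°  ·
  (4,6): δ = 123.02°  ·
  (4,7): δ = 75.60°  ·
  (5,6): δ = 152.94°  ·
  (5,7): δ = 105.52°  ·
  (6,7): δ = 132.58°  ·
antipodal pairs: 13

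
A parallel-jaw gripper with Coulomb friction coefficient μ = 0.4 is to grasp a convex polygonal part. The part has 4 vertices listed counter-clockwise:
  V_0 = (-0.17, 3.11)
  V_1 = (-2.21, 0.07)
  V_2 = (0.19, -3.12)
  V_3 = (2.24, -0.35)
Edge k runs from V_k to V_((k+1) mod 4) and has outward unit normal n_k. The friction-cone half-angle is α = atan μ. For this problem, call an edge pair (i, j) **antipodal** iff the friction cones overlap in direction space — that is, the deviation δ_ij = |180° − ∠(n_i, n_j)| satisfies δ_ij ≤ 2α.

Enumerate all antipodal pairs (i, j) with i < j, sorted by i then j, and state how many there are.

count = 2; pairs: (0,2), (1,3)

α = atan 0.4 = 21.80°;  2α = 43.60°
n_0 = (-0.8304, +0.5572)
n_1 = (-0.7991, -0.6012)
n_2 = (+0.8038, -0.5949)
n_3 = (+0.8206, +0.5716)
  (0,1): δ = 109.18°  ·
  (0,2): δ = 2.64°  ✓
  (0,3): δ = 68.72°  ·
  (1,2): δ = 73.46°  ·
  (1,3): δ = 2.10°  ✓
  (2,3): δ = 108.64°  ·
antipodal pairs: 2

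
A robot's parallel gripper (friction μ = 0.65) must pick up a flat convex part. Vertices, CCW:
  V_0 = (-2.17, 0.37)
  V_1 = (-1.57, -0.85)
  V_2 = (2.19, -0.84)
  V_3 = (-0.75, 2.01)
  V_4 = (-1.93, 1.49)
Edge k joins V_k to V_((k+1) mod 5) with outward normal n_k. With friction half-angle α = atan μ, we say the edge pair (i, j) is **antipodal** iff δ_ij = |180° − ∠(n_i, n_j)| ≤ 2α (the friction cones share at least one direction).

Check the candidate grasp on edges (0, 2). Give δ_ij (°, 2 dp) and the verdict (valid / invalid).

δ = 19.70°, valid

α = atan 0.65 = 33.02°;  2α = 66.05°
edge 0: e_0 = (+0.60, -1.22);  n_0 = (-0.8973, -0.4413)
edge 2: e_2 = (-2.94, +2.85);  n_2 = (+0.6960, +0.7180)
∠(n_0, n_2) = 160.30°
δ = |180° − 160.30°| = 19.70°
19.70° ≤ 2α = 66.05°  →  valid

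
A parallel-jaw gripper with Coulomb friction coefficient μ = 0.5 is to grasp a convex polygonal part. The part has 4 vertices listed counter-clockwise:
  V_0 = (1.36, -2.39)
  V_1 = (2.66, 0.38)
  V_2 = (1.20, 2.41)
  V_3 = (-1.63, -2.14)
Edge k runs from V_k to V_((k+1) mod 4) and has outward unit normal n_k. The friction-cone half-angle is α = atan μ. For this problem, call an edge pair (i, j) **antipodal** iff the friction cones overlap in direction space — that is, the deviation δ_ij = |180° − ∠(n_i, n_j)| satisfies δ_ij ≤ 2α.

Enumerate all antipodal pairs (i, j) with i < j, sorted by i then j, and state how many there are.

α = atan 0.5 = 26.57°;  2α = 53.13°
n_0 = (+0.9053, -0.4249)
n_1 = (+0.8118, +0.5839)
n_2 = (-0.8491, +0.5282)
n_3 = (-0.0833, -0.9965)
  (0,1): δ = 119.13°  ·
  (0,2): δ = 6.74°  ✓
  (0,3): δ = 110.36°  ·
  (1,2): δ = 67.60°  ·
  (1,3): δ = 49.50°  ✓
  (2,3): δ = 62.90°  ·
antipodal pairs: 2

count = 2; pairs: (0,2), (1,3)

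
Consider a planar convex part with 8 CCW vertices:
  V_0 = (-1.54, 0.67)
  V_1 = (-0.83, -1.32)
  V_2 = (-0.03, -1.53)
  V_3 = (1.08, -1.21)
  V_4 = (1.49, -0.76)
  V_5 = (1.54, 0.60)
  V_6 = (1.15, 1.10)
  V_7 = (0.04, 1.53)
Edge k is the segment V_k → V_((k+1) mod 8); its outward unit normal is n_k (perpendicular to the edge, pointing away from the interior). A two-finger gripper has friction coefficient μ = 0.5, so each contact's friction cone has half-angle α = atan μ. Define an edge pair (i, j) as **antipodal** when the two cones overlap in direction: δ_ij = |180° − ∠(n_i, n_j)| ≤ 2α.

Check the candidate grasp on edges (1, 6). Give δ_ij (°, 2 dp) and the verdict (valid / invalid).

δ = 6.47°, valid

α = atan 0.5 = 26.57°;  2α = 53.13°
edge 1: e_1 = (+0.80, -0.21);  n_1 = (-0.2539, -0.9672)
edge 6: e_6 = (-1.11, +0.43);  n_6 = (+0.3612, +0.9325)
∠(n_1, n_6) = 173.53°
δ = |180° − 173.53°| = 6.47°
6.47° ≤ 2α = 53.13°  →  valid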